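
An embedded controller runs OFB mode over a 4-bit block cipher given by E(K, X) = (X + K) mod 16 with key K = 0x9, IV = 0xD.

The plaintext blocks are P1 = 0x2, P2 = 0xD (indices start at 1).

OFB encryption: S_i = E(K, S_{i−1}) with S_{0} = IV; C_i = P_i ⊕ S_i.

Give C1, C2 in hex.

C1 = 0x4, C2 = 0x2

C1: S = E(K, 0xD) = 0x6; 0x2 ⊕ 0x6 = 0x4.
C2: S = E(K, 0x6) = 0xF; 0xD ⊕ 0xF = 0x2.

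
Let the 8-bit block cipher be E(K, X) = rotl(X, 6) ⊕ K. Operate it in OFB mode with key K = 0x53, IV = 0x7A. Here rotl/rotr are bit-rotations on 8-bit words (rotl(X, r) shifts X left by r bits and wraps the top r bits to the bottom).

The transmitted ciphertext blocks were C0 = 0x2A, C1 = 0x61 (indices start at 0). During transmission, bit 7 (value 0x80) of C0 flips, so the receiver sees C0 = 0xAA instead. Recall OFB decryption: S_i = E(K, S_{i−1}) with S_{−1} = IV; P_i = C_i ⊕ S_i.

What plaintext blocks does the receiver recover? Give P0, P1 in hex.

P0 = 0x67, P1 = 0x41

Only C0 changed, to 0xAA. In OFB, a change in C_i flips the same bit in P_i only; the keystream is unaffected. Decrypting the received ciphertext:
P0: S = E(K, 0x7A) = 0xCD; 0xAA ⊕ 0xCD = 0x67.
P1: S = E(K, 0xCD) = 0x20; 0x61 ⊕ 0x20 = 0x41.
Blocks that differ from the original plaintext: P0.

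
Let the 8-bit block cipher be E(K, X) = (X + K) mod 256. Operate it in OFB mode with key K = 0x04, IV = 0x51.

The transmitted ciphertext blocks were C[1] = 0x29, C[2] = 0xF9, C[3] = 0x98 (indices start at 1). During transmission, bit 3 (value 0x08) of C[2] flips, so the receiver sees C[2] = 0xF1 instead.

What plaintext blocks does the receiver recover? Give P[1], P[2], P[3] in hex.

P[1] = 0x7C, P[2] = 0xA8, P[3] = 0xC5

OFB decryption: S_i = E(K, S_{i−1}) with S_{0} = IV; P_i = C_i ⊕ S_i.
Only C[2] changed, to 0xF1. In OFB, a change in C_i flips the same bit in P_i only; the keystream is unaffected. Decrypting the received ciphertext:
P[1]: S = E(K, 0x51) = 0x55; 0x29 ⊕ 0x55 = 0x7C.
P[2]: S = E(K, 0x55) = 0x59; 0xF1 ⊕ 0x59 = 0xA8.
P[3]: S = E(K, 0x59) = 0x5D; 0x98 ⊕ 0x5D = 0xC5.
Blocks that differ from the original plaintext: P[2].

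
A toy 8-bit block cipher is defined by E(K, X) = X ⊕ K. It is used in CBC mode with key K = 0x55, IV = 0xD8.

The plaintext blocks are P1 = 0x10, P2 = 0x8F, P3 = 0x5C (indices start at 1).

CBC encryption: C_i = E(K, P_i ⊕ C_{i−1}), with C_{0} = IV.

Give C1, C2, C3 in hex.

C1: P1 ⊕ 0xD8 = 0xC8; E(K, 0xC8) = 0x9D.
C2: P2 ⊕ 0x9D = 0x12; E(K, 0x12) = 0x47.
C3: P3 ⊕ 0x47 = 0x1B; E(K, 0x1B) = 0x4E.

C1 = 0x9D, C2 = 0x47, C3 = 0x4E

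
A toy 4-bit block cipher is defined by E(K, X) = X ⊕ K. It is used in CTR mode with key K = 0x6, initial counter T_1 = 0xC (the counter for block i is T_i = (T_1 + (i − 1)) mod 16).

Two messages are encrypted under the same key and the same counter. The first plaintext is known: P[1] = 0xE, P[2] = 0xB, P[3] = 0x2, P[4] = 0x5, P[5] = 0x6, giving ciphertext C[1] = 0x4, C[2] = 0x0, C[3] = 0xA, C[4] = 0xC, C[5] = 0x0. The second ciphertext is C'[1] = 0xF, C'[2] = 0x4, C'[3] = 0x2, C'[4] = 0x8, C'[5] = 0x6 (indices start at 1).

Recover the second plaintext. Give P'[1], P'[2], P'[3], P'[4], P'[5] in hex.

In CTR with a reused counter, both messages share the same keystream S_i, so C_i ⊕ C'_i = P_i ⊕ P'_i and thus P'_i = P_i ⊕ C_i ⊕ C'_i.
P'[1]: 0xE ⊕ 0x4 ⊕ 0xF = 0x5.
P'[2]: 0xB ⊕ 0x0 ⊕ 0x4 = 0xF.
P'[3]: 0x2 ⊕ 0xA ⊕ 0x2 = 0xA.
P'[4]: 0x5 ⊕ 0xC ⊕ 0x8 = 0x1.
P'[5]: 0x6 ⊕ 0x0 ⊕ 0x6 = 0x0.

P'[1] = 0x5, P'[2] = 0xF, P'[3] = 0xA, P'[4] = 0x1, P'[5] = 0x0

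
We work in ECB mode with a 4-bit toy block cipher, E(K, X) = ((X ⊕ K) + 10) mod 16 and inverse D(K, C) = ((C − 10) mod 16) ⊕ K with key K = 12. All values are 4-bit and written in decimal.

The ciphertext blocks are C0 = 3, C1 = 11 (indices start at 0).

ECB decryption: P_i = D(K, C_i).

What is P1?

P1: D(K, 11) = 13.

P1 = 13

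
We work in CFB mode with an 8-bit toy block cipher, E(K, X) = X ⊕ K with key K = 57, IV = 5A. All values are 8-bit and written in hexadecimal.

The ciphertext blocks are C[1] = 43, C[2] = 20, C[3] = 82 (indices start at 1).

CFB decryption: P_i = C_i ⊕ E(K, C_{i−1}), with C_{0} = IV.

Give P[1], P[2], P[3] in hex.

P[1]: E(K, 5A) = 0D; 43 ⊕ 0D = 4E.
P[2]: E(K, 43) = 14; 20 ⊕ 14 = 34.
P[3]: E(K, 20) = 77; 82 ⊕ 77 = F5.

P[1] = 4E, P[2] = 34, P[3] = F5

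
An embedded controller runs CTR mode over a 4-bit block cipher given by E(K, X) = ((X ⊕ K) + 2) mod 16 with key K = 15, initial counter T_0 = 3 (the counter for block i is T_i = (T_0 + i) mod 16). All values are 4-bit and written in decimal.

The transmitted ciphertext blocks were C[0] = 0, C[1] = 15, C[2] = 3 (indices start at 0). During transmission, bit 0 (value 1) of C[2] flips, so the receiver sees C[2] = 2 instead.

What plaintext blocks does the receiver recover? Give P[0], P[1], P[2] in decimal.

P[0] = 14, P[1] = 2, P[2] = 14

CTR decryption: S_i = E(K, T_i) where T_i is the counter for block i; P_i = C_i ⊕ S_i.
Only C[2] changed, to 2. In CTR, a change in C_i flips the same bit in P_i only; the keystream is unaffected. Decrypting the received ciphertext:
P[0]: T = 3, S = E(K, T) = 14; 0 ⊕ 14 = 14.
P[1]: T = 4, S = E(K, T) = 13; 15 ⊕ 13 = 2.
P[2]: T = 5, S = E(K, T) = 12; 2 ⊕ 12 = 14.
Blocks that differ from the original plaintext: P[2].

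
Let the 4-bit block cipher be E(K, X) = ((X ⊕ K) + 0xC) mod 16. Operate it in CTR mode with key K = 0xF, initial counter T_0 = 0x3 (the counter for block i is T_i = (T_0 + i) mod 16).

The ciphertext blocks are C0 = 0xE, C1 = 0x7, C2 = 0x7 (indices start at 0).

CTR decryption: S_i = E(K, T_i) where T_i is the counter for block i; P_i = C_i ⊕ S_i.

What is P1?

P1 = 0x0

P1: T = 0x4, S = E(K, T) = 0x7; 0x7 ⊕ 0x7 = 0x0.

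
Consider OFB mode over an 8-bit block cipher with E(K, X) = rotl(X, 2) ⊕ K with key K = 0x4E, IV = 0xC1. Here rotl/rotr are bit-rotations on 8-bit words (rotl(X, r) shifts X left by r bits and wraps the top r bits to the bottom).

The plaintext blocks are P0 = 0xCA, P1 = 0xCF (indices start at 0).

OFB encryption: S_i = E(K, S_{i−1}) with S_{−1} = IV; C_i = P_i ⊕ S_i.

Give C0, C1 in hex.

C0 = 0x83, C1 = 0xA4

C0: S = E(K, 0xC1) = 0x49; 0xCA ⊕ 0x49 = 0x83.
C1: S = E(K, 0x49) = 0x6B; 0xCF ⊕ 0x6B = 0xA4.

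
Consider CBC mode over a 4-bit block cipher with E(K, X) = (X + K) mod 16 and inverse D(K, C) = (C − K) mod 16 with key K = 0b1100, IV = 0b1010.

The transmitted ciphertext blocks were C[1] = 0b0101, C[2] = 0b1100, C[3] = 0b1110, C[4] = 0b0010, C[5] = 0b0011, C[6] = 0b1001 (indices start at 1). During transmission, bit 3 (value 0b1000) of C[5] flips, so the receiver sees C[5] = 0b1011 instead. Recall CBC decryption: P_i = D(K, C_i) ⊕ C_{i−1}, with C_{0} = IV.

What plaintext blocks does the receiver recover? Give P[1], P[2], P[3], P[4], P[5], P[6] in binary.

Only C[5] changed, to 0b1011. In CBC, a change in C_i garbles P_i and flips the same bit in P_{i+1}. Decrypting the received ciphertext:
P[1]: D(K, 0b0101) = 0b1001; 0b1001 ⊕ 0b1010 = 0b0011.
P[2]: D(K, 0b1100) = 0b0000; 0b0000 ⊕ 0b0101 = 0b0101.
P[3]: D(K, 0b1110) = 0b0010; 0b0010 ⊕ 0b1100 = 0b1110.
P[4]: D(K, 0b0010) = 0b0110; 0b0110 ⊕ 0b1110 = 0b1000.
P[5]: D(K, 0b1011) = 0b1111; 0b1111 ⊕ 0b0010 = 0b1101.
P[6]: D(K, 0b1001) = 0b1101; 0b1101 ⊕ 0b1011 = 0b0110.
Blocks that differ from the original plaintext: P[5], P[6].

P[1] = 0b0011, P[2] = 0b0101, P[3] = 0b1110, P[4] = 0b1000, P[5] = 0b1101, P[6] = 0b0110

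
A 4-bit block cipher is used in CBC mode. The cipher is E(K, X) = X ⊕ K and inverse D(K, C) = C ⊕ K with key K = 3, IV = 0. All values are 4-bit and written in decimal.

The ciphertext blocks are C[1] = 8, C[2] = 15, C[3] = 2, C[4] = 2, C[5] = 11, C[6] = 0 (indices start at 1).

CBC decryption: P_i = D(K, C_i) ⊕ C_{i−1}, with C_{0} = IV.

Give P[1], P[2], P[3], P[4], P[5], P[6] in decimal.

P[1] = 11, P[2] = 4, P[3] = 14, P[4] = 3, P[5] = 10, P[6] = 8

P[1]: D(K, 8) = 11; 11 ⊕ 0 = 11.
P[2]: D(K, 15) = 12; 12 ⊕ 8 = 4.
P[3]: D(K, 2) = 1; 1 ⊕ 15 = 14.
P[4]: D(K, 2) = 1; 1 ⊕ 2 = 3.
P[5]: D(K, 11) = 8; 8 ⊕ 2 = 10.
P[6]: D(K, 0) = 3; 3 ⊕ 11 = 8.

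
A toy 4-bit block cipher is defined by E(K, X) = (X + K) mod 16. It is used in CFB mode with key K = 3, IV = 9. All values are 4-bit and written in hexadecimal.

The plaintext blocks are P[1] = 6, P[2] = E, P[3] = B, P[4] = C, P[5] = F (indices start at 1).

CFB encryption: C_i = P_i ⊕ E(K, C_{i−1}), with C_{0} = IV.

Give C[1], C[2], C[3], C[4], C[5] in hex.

C[1]: E(K, 9) = C; 6 ⊕ C = A.
C[2]: E(K, A) = D; E ⊕ D = 3.
C[3]: E(K, 3) = 6; B ⊕ 6 = D.
C[4]: E(K, D) = 0; C ⊕ 0 = C.
C[5]: E(K, C) = F; F ⊕ F = 0.

C[1] = A, C[2] = 3, C[3] = D, C[4] = C, C[5] = 0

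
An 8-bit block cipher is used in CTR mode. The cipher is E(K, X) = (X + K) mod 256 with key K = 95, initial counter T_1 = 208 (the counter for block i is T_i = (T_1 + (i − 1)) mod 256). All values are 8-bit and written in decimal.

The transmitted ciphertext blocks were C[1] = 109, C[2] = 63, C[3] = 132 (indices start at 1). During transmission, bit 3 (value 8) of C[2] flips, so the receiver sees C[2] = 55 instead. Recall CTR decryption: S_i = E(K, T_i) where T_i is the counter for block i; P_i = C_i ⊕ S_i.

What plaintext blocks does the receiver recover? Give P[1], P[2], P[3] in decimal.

Only C[2] changed, to 55. In CTR, a change in C_i flips the same bit in P_i only; the keystream is unaffected. Decrypting the received ciphertext:
P[1]: T = 208, S = E(K, T) = 47; 109 ⊕ 47 = 66.
P[2]: T = 209, S = E(K, T) = 48; 55 ⊕ 48 = 7.
P[3]: T = 210, S = E(K, T) = 49; 132 ⊕ 49 = 181.
Blocks that differ from the original plaintext: P[2].

P[1] = 66, P[2] = 7, P[3] = 181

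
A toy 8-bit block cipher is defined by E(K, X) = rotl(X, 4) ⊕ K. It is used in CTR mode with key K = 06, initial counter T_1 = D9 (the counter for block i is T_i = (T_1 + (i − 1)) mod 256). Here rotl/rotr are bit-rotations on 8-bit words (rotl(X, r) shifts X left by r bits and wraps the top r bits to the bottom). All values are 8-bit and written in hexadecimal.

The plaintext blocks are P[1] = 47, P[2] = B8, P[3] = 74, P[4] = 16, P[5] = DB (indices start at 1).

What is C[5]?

CTR encryption: S_i = E(K, T_i) where T_i is the counter for block i; C_i = P_i ⊕ S_i.
C[1]: T = D9, S = E(K, T) = 9B; 47 ⊕ 9B = DC.
C[2]: T = DA, S = E(K, T) = AB; B8 ⊕ AB = 13.
C[3]: T = DB, S = E(K, T) = BB; 74 ⊕ BB = CF.
C[4]: T = DC, S = E(K, T) = CB; 16 ⊕ CB = DD.
C[5]: T = DD, S = E(K, T) = DB; DB ⊕ DB = 00.

C[5] = 00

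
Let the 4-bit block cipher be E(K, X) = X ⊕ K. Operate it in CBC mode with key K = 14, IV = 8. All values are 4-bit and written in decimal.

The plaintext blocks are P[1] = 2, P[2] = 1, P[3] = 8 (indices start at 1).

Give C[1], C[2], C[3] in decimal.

C[1] = 4, C[2] = 11, C[3] = 13

CBC encryption: C_i = E(K, P_i ⊕ C_{i−1}), with C_{0} = IV.
C[1]: P[1] ⊕ 8 = 10; E(K, 10) = 4.
C[2]: P[2] ⊕ 4 = 5; E(K, 5) = 11.
C[3]: P[3] ⊕ 11 = 3; E(K, 3) = 13.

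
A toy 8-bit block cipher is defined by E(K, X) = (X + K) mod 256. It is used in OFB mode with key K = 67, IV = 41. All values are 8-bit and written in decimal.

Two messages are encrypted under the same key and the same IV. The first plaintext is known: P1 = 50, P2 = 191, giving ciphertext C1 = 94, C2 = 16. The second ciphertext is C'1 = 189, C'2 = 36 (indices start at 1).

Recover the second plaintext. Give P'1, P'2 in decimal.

P'1 = 209, P'2 = 139

In OFB with a reused IV, both messages share the same keystream S_i, so C_i ⊕ C'_i = P_i ⊕ P'_i and thus P'_i = P_i ⊕ C_i ⊕ C'_i.
P'1: 50 ⊕ 94 ⊕ 189 = 209.
P'2: 191 ⊕ 16 ⊕ 36 = 139.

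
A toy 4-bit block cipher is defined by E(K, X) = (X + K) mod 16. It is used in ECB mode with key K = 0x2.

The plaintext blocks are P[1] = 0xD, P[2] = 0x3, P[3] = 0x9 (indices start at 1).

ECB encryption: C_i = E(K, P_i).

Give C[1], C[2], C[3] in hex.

C[1] = 0xF, C[2] = 0x5, C[3] = 0xB

C[1]: E(K, 0xD) = 0xF.
C[2]: E(K, 0x3) = 0x5.
C[3]: E(K, 0x9) = 0xB.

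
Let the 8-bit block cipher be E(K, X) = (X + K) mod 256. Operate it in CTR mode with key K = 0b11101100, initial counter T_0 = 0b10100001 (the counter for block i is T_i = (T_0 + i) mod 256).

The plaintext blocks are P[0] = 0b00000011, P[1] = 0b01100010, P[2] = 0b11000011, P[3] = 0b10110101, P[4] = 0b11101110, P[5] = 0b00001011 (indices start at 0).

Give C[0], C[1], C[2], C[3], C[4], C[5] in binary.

CTR encryption: S_i = E(K, T_i) where T_i is the counter for block i; C_i = P_i ⊕ S_i.
C[0]: T = 0b10100001, S = E(K, T) = 0b10001101; 0b00000011 ⊕ 0b10001101 = 0b10001110.
C[1]: T = 0b10100010, S = E(K, T) = 0b10001110; 0b01100010 ⊕ 0b10001110 = 0b11101100.
C[2]: T = 0b10100011, S = E(K, T) = 0b10001111; 0b11000011 ⊕ 0b10001111 = 0b01001100.
C[3]: T = 0b10100100, S = E(K, T) = 0b10010000; 0b10110101 ⊕ 0b10010000 = 0b00100101.
C[4]: T = 0b10100101, S = E(K, T) = 0b10010001; 0b11101110 ⊕ 0b10010001 = 0b01111111.
C[5]: T = 0b10100110, S = E(K, T) = 0b10010010; 0b00001011 ⊕ 0b10010010 = 0b10011001.

C[0] = 0b10001110, C[1] = 0b11101100, C[2] = 0b01001100, C[3] = 0b00100101, C[4] = 0b01111111, C[5] = 0b10011001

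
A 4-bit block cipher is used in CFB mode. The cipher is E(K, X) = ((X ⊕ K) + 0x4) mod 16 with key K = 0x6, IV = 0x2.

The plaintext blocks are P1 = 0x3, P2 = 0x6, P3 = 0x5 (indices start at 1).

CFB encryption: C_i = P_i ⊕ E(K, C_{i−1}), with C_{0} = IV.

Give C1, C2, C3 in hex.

C1 = 0xB, C2 = 0x7, C3 = 0x0

C1: E(K, 0x2) = 0x8; 0x3 ⊕ 0x8 = 0xB.
C2: E(K, 0xB) = 0x1; 0x6 ⊕ 0x1 = 0x7.
C3: E(K, 0x7) = 0x5; 0x5 ⊕ 0x5 = 0x0.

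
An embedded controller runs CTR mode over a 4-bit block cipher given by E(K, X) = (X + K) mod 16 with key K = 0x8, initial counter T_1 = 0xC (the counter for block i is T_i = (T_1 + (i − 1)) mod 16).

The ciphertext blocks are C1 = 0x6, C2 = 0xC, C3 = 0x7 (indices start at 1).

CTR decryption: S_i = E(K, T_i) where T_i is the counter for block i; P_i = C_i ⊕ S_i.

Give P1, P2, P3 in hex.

P1: T = 0xC, S = E(K, T) = 0x4; 0x6 ⊕ 0x4 = 0x2.
P2: T = 0xD, S = E(K, T) = 0x5; 0xC ⊕ 0x5 = 0x9.
P3: T = 0xE, S = E(K, T) = 0x6; 0x7 ⊕ 0x6 = 0x1.

P1 = 0x2, P2 = 0x9, P3 = 0x1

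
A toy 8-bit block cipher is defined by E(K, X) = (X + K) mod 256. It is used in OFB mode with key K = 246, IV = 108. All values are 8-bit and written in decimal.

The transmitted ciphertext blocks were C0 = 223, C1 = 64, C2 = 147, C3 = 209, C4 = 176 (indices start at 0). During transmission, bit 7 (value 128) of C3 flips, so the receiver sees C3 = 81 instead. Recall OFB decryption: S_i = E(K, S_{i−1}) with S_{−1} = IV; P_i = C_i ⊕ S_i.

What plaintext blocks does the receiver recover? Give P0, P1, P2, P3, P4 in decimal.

P0 = 189, P1 = 24, P2 = 221, P3 = 21, P4 = 138

Only C3 changed, to 81. In OFB, a change in C_i flips the same bit in P_i only; the keystream is unaffected. Decrypting the received ciphertext:
P0: S = E(K, 108) = 98; 223 ⊕ 98 = 189.
P1: S = E(K, 98) = 88; 64 ⊕ 88 = 24.
P2: S = E(K, 88) = 78; 147 ⊕ 78 = 221.
P3: S = E(K, 78) = 68; 81 ⊕ 68 = 21.
P4: S = E(K, 68) = 58; 176 ⊕ 58 = 138.
Blocks that differ from the original plaintext: P3.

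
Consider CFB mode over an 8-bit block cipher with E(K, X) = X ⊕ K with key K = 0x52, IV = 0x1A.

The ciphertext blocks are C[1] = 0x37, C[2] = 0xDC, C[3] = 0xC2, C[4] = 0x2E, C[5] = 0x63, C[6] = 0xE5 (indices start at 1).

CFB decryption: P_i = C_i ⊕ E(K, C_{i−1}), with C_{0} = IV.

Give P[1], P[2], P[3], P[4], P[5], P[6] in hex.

P[1] = 0x7F, P[2] = 0xB9, P[3] = 0x4C, P[4] = 0xBE, P[5] = 0x1F, P[6] = 0xD4

P[1]: E(K, 0x1A) = 0x48; 0x37 ⊕ 0x48 = 0x7F.
P[2]: E(K, 0x37) = 0x65; 0xDC ⊕ 0x65 = 0xB9.
P[3]: E(K, 0xDC) = 0x8E; 0xC2 ⊕ 0x8E = 0x4C.
P[4]: E(K, 0xC2) = 0x90; 0x2E ⊕ 0x90 = 0xBE.
P[5]: E(K, 0x2E) = 0x7C; 0x63 ⊕ 0x7C = 0x1F.
P[6]: E(K, 0x63) = 0x31; 0xE5 ⊕ 0x31 = 0xD4.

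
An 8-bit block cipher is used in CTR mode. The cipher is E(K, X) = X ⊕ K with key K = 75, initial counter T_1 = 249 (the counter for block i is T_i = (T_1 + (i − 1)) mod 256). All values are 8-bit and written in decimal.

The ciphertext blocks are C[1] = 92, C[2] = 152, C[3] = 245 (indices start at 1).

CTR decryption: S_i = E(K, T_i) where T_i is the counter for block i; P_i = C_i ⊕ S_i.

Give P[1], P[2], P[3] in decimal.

P[1] = 238, P[2] = 41, P[3] = 69

P[1]: T = 249, S = E(K, T) = 178; 92 ⊕ 178 = 238.
P[2]: T = 250, S = E(K, T) = 177; 152 ⊕ 177 = 41.
P[3]: T = 251, S = E(K, T) = 176; 245 ⊕ 176 = 69.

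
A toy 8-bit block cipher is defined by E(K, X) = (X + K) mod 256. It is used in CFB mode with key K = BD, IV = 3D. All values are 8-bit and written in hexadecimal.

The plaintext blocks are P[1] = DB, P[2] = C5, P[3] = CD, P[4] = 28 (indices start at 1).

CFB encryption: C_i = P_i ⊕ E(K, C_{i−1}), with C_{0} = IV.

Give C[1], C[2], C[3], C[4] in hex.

C[1] = 21, C[2] = 1B, C[3] = 15, C[4] = FA

C[1]: E(K, 3D) = FA; DB ⊕ FA = 21.
C[2]: E(K, 21) = DE; C5 ⊕ DE = 1B.
C[3]: E(K, 1B) = D8; CD ⊕ D8 = 15.
C[4]: E(K, 15) = D2; 28 ⊕ D2 = FA.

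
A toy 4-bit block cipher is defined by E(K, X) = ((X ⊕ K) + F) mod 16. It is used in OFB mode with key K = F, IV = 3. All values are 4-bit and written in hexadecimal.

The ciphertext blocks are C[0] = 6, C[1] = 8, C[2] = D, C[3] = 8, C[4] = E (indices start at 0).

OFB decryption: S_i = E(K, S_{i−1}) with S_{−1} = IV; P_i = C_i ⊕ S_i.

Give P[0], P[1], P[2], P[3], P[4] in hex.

P[0] = D, P[1] = B, P[2] = 6, P[3] = B, P[4] = 5

P[0]: S = E(K, 3) = B; 6 ⊕ B = D.
P[1]: S = E(K, B) = 3; 8 ⊕ 3 = B.
P[2]: S = E(K, 3) = B; D ⊕ B = 6.
P[3]: S = E(K, B) = 3; 8 ⊕ 3 = B.
P[4]: S = E(K, 3) = B; E ⊕ B = 5.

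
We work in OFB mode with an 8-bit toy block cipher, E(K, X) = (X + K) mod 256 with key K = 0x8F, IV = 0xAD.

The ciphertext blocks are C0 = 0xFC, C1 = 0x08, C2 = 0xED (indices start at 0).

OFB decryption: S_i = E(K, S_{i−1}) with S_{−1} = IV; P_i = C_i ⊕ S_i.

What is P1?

P1 = 0xC3

P0: S = E(K, 0xAD) = 0x3C; 0xFC ⊕ 0x3C = 0xC0.
P1: S = E(K, 0x3C) = 0xCB; 0x08 ⊕ 0xCB = 0xC3.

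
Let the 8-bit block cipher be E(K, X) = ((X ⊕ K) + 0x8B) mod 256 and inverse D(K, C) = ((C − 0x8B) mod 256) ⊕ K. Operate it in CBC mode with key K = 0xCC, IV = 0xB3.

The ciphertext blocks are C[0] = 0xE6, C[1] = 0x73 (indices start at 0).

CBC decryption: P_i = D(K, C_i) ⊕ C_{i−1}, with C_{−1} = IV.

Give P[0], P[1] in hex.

P[0]: D(K, 0xE6) = 0x97; 0x97 ⊕ 0xB3 = 0x24.
P[1]: D(K, 0x73) = 0x24; 0x24 ⊕ 0xE6 = 0xC2.

P[0] = 0x24, P[1] = 0xC2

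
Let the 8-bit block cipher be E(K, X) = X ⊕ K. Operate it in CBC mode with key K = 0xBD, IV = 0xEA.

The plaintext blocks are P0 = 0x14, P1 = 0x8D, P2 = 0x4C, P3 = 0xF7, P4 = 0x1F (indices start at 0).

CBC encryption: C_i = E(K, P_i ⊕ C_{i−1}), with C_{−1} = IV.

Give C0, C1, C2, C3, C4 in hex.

C0: P0 ⊕ 0xEA = 0xFE; E(K, 0xFE) = 0x43.
C1: P1 ⊕ 0x43 = 0xCE; E(K, 0xCE) = 0x73.
C2: P2 ⊕ 0x73 = 0x3F; E(K, 0x3F) = 0x82.
C3: P3 ⊕ 0x82 = 0x75; E(K, 0x75) = 0xC8.
C4: P4 ⊕ 0xC8 = 0xD7; E(K, 0xD7) = 0x6A.

C0 = 0x43, C1 = 0x73, C2 = 0x82, C3 = 0xC8, C4 = 0x6A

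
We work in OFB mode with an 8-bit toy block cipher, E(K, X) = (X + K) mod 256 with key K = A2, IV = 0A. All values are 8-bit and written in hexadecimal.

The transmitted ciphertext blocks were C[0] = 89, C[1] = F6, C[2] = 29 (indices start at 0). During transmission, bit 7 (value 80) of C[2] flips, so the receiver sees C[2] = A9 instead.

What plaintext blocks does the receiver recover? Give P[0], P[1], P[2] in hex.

OFB decryption: S_i = E(K, S_{i−1}) with S_{−1} = IV; P_i = C_i ⊕ S_i.
Only C[2] changed, to A9. In OFB, a change in C_i flips the same bit in P_i only; the keystream is unaffected. Decrypting the received ciphertext:
P[0]: S = E(K, 0A) = AC; 89 ⊕ AC = 25.
P[1]: S = E(K, AC) = 4E; F6 ⊕ 4E = B8.
P[2]: S = E(K, 4E) = F0; A9 ⊕ F0 = 59.
Blocks that differ from the original plaintext: P[2].

P[0] = 25, P[1] = B8, P[2] = 59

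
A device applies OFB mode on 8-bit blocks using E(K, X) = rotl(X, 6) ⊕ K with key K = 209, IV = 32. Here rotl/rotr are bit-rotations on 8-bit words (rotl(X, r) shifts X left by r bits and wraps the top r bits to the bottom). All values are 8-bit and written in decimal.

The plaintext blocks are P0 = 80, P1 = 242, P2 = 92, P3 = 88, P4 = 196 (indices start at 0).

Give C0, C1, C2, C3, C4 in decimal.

C0 = 137, C1 = 85, C2 = 100, C3 = 135, C4 = 226

OFB encryption: S_i = E(K, S_{i−1}) with S_{−1} = IV; C_i = P_i ⊕ S_i.
C0: S = E(K, 32) = 217; 80 ⊕ 217 = 137.
C1: S = E(K, 217) = 167; 242 ⊕ 167 = 85.
C2: S = E(K, 167) = 56; 92 ⊕ 56 = 100.
C3: S = E(K, 56) = 223; 88 ⊕ 223 = 135.
C4: S = E(K, 223) = 38; 196 ⊕ 38 = 226.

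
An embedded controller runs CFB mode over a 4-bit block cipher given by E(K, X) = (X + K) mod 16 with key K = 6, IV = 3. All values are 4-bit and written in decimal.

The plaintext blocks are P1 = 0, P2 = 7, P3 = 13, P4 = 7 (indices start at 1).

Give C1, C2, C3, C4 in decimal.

CFB encryption: C_i = P_i ⊕ E(K, C_{i−1}), with C_{0} = IV.
C1: E(K, 3) = 9; 0 ⊕ 9 = 9.
C2: E(K, 9) = 15; 7 ⊕ 15 = 8.
C3: E(K, 8) = 14; 13 ⊕ 14 = 3.
C4: E(K, 3) = 9; 7 ⊕ 9 = 14.

C1 = 9, C2 = 8, C3 = 3, C4 = 14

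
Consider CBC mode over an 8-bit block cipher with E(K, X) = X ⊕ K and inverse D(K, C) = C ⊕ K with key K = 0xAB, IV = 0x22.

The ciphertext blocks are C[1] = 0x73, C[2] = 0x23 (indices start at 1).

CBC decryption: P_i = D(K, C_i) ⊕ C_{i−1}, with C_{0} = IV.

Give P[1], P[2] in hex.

P[1] = 0xFA, P[2] = 0xFB

P[1]: D(K, 0x73) = 0xD8; 0xD8 ⊕ 0x22 = 0xFA.
P[2]: D(K, 0x23) = 0x88; 0x88 ⊕ 0x73 = 0xFB.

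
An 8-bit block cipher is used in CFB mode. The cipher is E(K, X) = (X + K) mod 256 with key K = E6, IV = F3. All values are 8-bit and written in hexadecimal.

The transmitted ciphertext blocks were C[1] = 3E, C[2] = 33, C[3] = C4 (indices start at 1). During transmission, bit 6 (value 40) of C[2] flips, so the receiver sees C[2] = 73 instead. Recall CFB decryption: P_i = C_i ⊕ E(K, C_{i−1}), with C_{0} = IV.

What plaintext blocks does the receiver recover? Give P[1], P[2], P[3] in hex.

Only C[2] changed, to 73. In CFB, a change in C_i flips the same bit in P_i and garbles P_{i+1}. Decrypting the received ciphertext:
P[1]: E(K, F3) = D9; 3E ⊕ D9 = E7.
P[2]: E(K, 3E) = 24; 73 ⊕ 24 = 57.
P[3]: E(K, 73) = 59; C4 ⊕ 59 = 9D.
Blocks that differ from the original plaintext: P[2], P[3].

P[1] = E7, P[2] = 57, P[3] = 9D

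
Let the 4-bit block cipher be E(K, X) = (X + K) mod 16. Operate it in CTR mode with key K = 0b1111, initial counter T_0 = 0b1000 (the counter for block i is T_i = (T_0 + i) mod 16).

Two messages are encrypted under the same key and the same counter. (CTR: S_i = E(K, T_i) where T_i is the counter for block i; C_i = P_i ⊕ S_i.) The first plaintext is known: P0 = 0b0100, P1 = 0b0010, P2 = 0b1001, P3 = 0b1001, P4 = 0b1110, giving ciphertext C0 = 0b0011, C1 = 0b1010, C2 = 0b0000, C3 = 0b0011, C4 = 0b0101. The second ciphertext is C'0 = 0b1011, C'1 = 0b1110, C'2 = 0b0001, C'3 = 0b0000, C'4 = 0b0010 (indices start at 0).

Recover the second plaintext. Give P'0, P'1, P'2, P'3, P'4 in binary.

In CTR with a reused counter, both messages share the same keystream S_i, so C_i ⊕ C'_i = P_i ⊕ P'_i and thus P'_i = P_i ⊕ C_i ⊕ C'_i.
P'0: 0b0100 ⊕ 0b0011 ⊕ 0b1011 = 0b1100.
P'1: 0b0010 ⊕ 0b1010 ⊕ 0b1110 = 0b0110.
P'2: 0b1001 ⊕ 0b0000 ⊕ 0b0001 = 0b1000.
P'3: 0b1001 ⊕ 0b0011 ⊕ 0b0000 = 0b1010.
P'4: 0b1110 ⊕ 0b0101 ⊕ 0b0010 = 0b1001.

P'0 = 0b1100, P'1 = 0b0110, P'2 = 0b1000, P'3 = 0b1010, P'4 = 0b1001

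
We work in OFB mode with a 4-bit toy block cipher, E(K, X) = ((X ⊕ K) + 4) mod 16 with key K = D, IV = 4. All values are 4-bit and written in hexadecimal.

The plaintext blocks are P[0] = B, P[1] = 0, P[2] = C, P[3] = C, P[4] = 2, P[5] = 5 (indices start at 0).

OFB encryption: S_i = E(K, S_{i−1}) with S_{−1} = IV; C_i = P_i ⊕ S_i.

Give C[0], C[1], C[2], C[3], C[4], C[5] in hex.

C[0] = 6, C[1] = 4, C[2] = 1, C[3] = 8, C[4] = F, C[5] = 1

C[0]: S = E(K, 4) = D; B ⊕ D = 6.
C[1]: S = E(K, D) = 4; 0 ⊕ 4 = 4.
C[2]: S = E(K, 4) = D; C ⊕ D = 1.
C[3]: S = E(K, D) = 4; C ⊕ 4 = 8.
C[4]: S = E(K, 4) = D; 2 ⊕ D = F.
C[5]: S = E(K, D) = 4; 5 ⊕ 4 = 1.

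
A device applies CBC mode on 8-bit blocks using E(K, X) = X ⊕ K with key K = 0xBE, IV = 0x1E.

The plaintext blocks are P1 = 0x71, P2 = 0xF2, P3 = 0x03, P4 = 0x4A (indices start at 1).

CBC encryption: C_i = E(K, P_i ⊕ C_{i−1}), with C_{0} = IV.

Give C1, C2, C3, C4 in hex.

C1: P1 ⊕ 0x1E = 0x6F; E(K, 0x6F) = 0xD1.
C2: P2 ⊕ 0xD1 = 0x23; E(K, 0x23) = 0x9D.
C3: P3 ⊕ 0x9D = 0x9E; E(K, 0x9E) = 0x20.
C4: P4 ⊕ 0x20 = 0x6A; E(K, 0x6A) = 0xD4.

C1 = 0xD1, C2 = 0x9D, C3 = 0x20, C4 = 0xD4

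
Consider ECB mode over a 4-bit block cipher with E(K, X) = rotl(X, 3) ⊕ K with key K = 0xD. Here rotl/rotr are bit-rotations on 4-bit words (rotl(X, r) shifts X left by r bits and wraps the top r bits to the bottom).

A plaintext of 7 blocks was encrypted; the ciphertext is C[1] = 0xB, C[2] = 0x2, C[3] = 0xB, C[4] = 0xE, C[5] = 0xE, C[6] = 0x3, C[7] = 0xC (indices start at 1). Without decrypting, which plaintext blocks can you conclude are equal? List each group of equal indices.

ECB encrypts each block independently with the same key, so equal ciphertext blocks imply equal plaintext blocks.
C[1] = C[3] = 0xB, so P[1] = P[3].
C[4] = C[5] = 0xE, so P[4] = P[5].

P[1] = P[3]; P[4] = P[5]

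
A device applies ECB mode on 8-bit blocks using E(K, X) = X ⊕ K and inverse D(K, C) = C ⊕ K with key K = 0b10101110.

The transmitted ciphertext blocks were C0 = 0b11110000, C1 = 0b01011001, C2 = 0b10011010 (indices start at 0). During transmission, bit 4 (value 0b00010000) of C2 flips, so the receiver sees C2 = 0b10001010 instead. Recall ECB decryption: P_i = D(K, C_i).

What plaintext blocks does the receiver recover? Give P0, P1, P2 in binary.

P0 = 0b01011110, P1 = 0b11110111, P2 = 0b00100100

Only C2 changed, to 0b10001010. In ECB, a change in C_i affects only P_i. Decrypting the received ciphertext:
P0: D(K, 0b11110000) = 0b01011110.
P1: D(K, 0b01011001) = 0b11110111.
P2: D(K, 0b10001010) = 0b00100100.
Blocks that differ from the original plaintext: P2.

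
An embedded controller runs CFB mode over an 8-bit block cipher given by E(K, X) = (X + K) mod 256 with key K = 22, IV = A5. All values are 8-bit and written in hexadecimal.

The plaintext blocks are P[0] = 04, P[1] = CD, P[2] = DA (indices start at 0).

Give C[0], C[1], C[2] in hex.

CFB encryption: C_i = P_i ⊕ E(K, C_{i−1}), with C_{−1} = IV.
C[0]: E(K, A5) = C7; 04 ⊕ C7 = C3.
C[1]: E(K, C3) = E5; CD ⊕ E5 = 28.
C[2]: E(K, 28) = 4A; DA ⊕ 4A = 90.

C[0] = C3, C[1] = 28, C[2] = 90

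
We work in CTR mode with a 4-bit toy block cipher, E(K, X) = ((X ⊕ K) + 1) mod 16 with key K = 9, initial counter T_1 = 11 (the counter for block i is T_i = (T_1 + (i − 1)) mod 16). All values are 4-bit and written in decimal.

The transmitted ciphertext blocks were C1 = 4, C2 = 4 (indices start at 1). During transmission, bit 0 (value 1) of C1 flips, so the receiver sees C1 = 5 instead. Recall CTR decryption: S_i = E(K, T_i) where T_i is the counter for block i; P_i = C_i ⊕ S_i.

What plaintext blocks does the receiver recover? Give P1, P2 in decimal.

Only C1 changed, to 5. In CTR, a change in C_i flips the same bit in P_i only; the keystream is unaffected. Decrypting the received ciphertext:
P1: T = 11, S = E(K, T) = 3; 5 ⊕ 3 = 6.
P2: T = 12, S = E(K, T) = 6; 4 ⊕ 6 = 2.
Blocks that differ from the original plaintext: P1.

P1 = 6, P2 = 2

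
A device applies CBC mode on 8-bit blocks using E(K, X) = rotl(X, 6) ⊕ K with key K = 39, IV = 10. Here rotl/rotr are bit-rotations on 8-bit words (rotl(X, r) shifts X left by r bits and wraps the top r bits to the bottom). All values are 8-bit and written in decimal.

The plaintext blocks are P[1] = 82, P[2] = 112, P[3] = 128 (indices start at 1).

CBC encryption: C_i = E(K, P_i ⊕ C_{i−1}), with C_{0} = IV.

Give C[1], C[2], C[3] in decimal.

C[1] = 49, C[2] = 119, C[3] = 218

C[1]: P[1] ⊕ 10 = 88; E(K, 88) = 49.
C[2]: P[2] ⊕ 49 = 65; E(K, 65) = 119.
C[3]: P[3] ⊕ 119 = 247; E(K, 247) = 218.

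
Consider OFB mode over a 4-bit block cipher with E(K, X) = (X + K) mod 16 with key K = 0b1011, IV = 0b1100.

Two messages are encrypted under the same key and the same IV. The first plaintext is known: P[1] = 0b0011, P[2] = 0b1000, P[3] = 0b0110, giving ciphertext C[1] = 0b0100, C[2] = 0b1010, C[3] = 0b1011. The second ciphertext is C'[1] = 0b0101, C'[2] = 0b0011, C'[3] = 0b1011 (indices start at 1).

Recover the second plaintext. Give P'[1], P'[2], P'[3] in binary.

P'[1] = 0b0010, P'[2] = 0b0001, P'[3] = 0b0110

In OFB with a reused IV, both messages share the same keystream S_i, so C_i ⊕ C'_i = P_i ⊕ P'_i and thus P'_i = P_i ⊕ C_i ⊕ C'_i.
P'[1]: 0b0011 ⊕ 0b0100 ⊕ 0b0101 = 0b0010.
P'[2]: 0b1000 ⊕ 0b1010 ⊕ 0b0011 = 0b0001.
P'[3]: 0b0110 ⊕ 0b1011 ⊕ 0b1011 = 0b0110.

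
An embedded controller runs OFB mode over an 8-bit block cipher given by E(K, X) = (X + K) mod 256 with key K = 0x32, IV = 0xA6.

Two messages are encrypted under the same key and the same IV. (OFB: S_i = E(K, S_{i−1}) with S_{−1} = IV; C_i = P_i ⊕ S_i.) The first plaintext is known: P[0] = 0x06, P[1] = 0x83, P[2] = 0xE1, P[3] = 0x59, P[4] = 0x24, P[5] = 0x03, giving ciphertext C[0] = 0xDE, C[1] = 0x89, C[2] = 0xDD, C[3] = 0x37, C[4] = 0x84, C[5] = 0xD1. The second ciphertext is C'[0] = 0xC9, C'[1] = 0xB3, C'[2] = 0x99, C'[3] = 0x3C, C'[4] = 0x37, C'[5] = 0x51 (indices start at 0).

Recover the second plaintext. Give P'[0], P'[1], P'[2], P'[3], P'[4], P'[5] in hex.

P'[0] = 0x11, P'[1] = 0xB9, P'[2] = 0xA5, P'[3] = 0x52, P'[4] = 0x97, P'[5] = 0x83

In OFB with a reused IV, both messages share the same keystream S_i, so C_i ⊕ C'_i = P_i ⊕ P'_i and thus P'_i = P_i ⊕ C_i ⊕ C'_i.
P'[0]: 0x06 ⊕ 0xDE ⊕ 0xC9 = 0x11.
P'[1]: 0x83 ⊕ 0x89 ⊕ 0xB3 = 0xB9.
P'[2]: 0xE1 ⊕ 0xDD ⊕ 0x99 = 0xA5.
P'[3]: 0x59 ⊕ 0x37 ⊕ 0x3C = 0x52.
P'[4]: 0x24 ⊕ 0x84 ⊕ 0x37 = 0x97.
P'[5]: 0x03 ⊕ 0xD1 ⊕ 0x51 = 0x83.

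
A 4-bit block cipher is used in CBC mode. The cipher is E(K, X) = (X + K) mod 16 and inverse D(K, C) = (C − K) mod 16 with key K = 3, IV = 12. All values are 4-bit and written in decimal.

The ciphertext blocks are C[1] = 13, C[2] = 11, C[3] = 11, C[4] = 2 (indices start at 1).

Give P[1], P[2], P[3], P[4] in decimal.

P[1] = 6, P[2] = 5, P[3] = 3, P[4] = 4

CBC decryption: P_i = D(K, C_i) ⊕ C_{i−1}, with C_{0} = IV.
P[1]: D(K, 13) = 10; 10 ⊕ 12 = 6.
P[2]: D(K, 11) = 8; 8 ⊕ 13 = 5.
P[3]: D(K, 11) = 8; 8 ⊕ 11 = 3.
P[4]: D(K, 2) = 15; 15 ⊕ 11 = 4.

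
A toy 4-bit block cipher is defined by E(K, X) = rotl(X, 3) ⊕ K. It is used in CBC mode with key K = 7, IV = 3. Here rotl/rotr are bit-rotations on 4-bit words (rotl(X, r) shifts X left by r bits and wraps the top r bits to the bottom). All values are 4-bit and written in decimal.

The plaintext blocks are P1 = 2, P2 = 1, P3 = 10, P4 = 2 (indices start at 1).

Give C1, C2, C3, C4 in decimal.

CBC encryption: C_i = E(K, P_i ⊕ C_{i−1}), with C_{0} = IV.
C1: P1 ⊕ 3 = 1; E(K, 1) = 15.
C2: P2 ⊕ 15 = 14; E(K, 14) = 0.
C3: P3 ⊕ 0 = 10; E(K, 10) = 2.
C4: P4 ⊕ 2 = 0; E(K, 0) = 7.

C1 = 15, C2 = 0, C3 = 2, C4 = 7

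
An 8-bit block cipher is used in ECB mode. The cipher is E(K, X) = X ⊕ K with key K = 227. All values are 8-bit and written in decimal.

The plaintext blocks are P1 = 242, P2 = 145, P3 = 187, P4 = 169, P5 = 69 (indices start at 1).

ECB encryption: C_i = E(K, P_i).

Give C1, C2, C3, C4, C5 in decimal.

C1: E(K, 242) = 17.
C2: E(K, 145) = 114.
C3: E(K, 187) = 88.
C4: E(K, 169) = 74.
C5: E(K, 69) = 166.

C1 = 17, C2 = 114, C3 = 88, C4 = 74, C5 = 166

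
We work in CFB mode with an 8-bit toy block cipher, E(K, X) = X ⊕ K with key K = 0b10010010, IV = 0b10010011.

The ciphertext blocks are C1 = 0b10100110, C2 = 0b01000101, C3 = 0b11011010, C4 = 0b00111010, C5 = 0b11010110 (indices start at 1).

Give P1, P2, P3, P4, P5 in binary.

P1 = 0b10100111, P2 = 0b01110001, P3 = 0b00001101, P4 = 0b01110010, P5 = 0b01111110

CFB decryption: P_i = C_i ⊕ E(K, C_{i−1}), with C_{0} = IV.
P1: E(K, 0b10010011) = 0b00000001; 0b10100110 ⊕ 0b00000001 = 0b10100111.
P2: E(K, 0b10100110) = 0b00110100; 0b01000101 ⊕ 0b00110100 = 0b01110001.
P3: E(K, 0b01000101) = 0b11010111; 0b11011010 ⊕ 0b11010111 = 0b00001101.
P4: E(K, 0b11011010) = 0b01001000; 0b00111010 ⊕ 0b01001000 = 0b01110010.
P5: E(K, 0b00111010) = 0b10101000; 0b11010110 ⊕ 0b10101000 = 0b01111110.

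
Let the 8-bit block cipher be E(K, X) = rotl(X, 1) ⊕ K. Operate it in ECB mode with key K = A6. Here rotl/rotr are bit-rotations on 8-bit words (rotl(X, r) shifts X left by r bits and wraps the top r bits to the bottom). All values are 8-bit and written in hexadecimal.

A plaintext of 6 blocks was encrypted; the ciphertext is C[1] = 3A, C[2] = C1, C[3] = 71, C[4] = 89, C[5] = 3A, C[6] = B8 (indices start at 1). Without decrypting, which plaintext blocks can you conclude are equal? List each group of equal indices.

ECB encrypts each block independently with the same key, so equal ciphertext blocks imply equal plaintext blocks.
C[1] = C[5] = 3A, so P[1] = P[5].

P[1] = P[5]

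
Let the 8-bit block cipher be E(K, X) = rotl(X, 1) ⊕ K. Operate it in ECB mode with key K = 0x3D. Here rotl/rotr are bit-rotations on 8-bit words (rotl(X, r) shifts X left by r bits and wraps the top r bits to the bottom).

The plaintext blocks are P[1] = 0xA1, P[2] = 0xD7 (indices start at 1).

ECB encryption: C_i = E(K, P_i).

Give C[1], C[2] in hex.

C[1]: E(K, 0xA1) = 0x7E.
C[2]: E(K, 0xD7) = 0x92.

C[1] = 0x7E, C[2] = 0x92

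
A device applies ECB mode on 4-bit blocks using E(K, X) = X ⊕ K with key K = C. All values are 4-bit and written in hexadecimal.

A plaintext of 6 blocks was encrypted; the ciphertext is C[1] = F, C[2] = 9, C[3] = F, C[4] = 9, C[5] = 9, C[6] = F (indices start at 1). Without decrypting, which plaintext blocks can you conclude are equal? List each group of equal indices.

P[1] = P[3] = P[6]; P[2] = P[4] = P[5]

ECB encrypts each block independently with the same key, so equal ciphertext blocks imply equal plaintext blocks.
C[1] = C[3] = C[6] = F, so P[1] = P[3] = P[6].
C[2] = C[4] = C[5] = 9, so P[2] = P[4] = P[5].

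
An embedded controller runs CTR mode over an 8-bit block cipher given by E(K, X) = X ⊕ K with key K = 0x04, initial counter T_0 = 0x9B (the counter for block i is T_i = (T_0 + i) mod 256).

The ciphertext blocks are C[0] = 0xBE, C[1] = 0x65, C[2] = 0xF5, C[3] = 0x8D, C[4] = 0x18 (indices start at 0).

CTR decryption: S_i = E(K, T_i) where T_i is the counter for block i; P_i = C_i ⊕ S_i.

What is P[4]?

P[4]: T = 0x9F, S = E(K, T) = 0x9B; 0x18 ⊕ 0x9B = 0x83.

P[4] = 0x83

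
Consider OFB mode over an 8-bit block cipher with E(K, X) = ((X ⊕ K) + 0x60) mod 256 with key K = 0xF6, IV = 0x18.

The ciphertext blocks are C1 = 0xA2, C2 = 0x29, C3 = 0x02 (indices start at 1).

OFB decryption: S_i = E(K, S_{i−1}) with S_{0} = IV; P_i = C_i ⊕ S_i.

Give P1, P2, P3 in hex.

P1: S = E(K, 0x18) = 0x4E; 0xA2 ⊕ 0x4E = 0xEC.
P2: S = E(K, 0x4E) = 0x18; 0x29 ⊕ 0x18 = 0x31.
P3: S = E(K, 0x18) = 0x4E; 0x02 ⊕ 0x4E = 0x4C.

P1 = 0xEC, P2 = 0x31, P3 = 0x4C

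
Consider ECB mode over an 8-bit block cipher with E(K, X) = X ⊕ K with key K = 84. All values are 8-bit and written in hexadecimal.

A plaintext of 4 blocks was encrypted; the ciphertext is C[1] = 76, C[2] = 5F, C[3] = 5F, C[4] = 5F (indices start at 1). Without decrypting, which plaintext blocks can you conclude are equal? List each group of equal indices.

P[2] = P[3] = P[4]

ECB encrypts each block independently with the same key, so equal ciphertext blocks imply equal plaintext blocks.
C[2] = C[3] = C[4] = 5F, so P[2] = P[3] = P[4].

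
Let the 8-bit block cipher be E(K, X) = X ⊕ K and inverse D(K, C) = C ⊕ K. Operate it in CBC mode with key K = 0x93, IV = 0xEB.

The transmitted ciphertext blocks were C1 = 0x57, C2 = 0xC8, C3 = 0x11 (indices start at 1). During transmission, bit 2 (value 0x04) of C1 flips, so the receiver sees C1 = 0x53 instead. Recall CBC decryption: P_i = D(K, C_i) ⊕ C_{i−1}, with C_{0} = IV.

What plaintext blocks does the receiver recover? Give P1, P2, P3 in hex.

Only C1 changed, to 0x53. In CBC, a change in C_i garbles P_i and flips the same bit in P_{i+1}. Decrypting the received ciphertext:
P1: D(K, 0x53) = 0xC0; 0xC0 ⊕ 0xEB = 0x2B.
P2: D(K, 0xC8) = 0x5B; 0x5B ⊕ 0x53 = 0x08.
P3: D(K, 0x11) = 0x82; 0x82 ⊕ 0xC8 = 0x4A.
Blocks that differ from the original plaintext: P1, P2.

P1 = 0x2B, P2 = 0x08, P3 = 0x4A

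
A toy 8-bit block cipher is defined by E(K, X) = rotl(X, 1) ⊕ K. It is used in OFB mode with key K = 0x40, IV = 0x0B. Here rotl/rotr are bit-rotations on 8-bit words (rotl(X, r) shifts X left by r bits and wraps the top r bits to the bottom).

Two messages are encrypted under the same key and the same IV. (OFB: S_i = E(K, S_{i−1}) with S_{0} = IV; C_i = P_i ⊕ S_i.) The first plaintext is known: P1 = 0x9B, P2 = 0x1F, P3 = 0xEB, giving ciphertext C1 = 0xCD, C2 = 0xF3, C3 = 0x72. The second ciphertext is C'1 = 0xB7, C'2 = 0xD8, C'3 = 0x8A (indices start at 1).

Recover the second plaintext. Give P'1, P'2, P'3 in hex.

P'1 = 0xE1, P'2 = 0x34, P'3 = 0x13

In OFB with a reused IV, both messages share the same keystream S_i, so C_i ⊕ C'_i = P_i ⊕ P'_i and thus P'_i = P_i ⊕ C_i ⊕ C'_i.
P'1: 0x9B ⊕ 0xCD ⊕ 0xB7 = 0xE1.
P'2: 0x1F ⊕ 0xF3 ⊕ 0xD8 = 0x34.
P'3: 0xEB ⊕ 0x72 ⊕ 0x8A = 0x13.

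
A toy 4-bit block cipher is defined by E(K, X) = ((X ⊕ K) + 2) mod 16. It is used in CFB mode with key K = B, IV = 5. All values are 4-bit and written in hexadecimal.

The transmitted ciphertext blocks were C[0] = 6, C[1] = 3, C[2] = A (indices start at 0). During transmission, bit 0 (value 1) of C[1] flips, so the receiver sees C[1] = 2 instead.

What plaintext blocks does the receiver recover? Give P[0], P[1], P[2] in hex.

CFB decryption: P_i = C_i ⊕ E(K, C_{i−1}), with C_{−1} = IV.
Only C[1] changed, to 2. In CFB, a change in C_i flips the same bit in P_i and garbles P_{i+1}. Decrypting the received ciphertext:
P[0]: E(K, 5) = 0; 6 ⊕ 0 = 6.
P[1]: E(K, 6) = F; 2 ⊕ F = D.
P[2]: E(K, 2) = B; A ⊕ B = 1.
Blocks that differ from the original plaintext: P[1], P[2].

P[0] = 6, P[1] = D, P[2] = 1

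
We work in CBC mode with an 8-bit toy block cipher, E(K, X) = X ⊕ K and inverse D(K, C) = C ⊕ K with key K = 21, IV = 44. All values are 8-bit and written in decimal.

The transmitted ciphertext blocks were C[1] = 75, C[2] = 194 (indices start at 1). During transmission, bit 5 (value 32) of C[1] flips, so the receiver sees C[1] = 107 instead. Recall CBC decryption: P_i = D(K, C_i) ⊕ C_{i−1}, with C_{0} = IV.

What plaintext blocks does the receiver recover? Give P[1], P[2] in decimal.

P[1] = 82, P[2] = 188

Only C[1] changed, to 107. In CBC, a change in C_i garbles P_i and flips the same bit in P_{i+1}. Decrypting the received ciphertext:
P[1]: D(K, 107) = 126; 126 ⊕ 44 = 82.
P[2]: D(K, 194) = 215; 215 ⊕ 107 = 188.
Blocks that differ from the original plaintext: P[1], P[2].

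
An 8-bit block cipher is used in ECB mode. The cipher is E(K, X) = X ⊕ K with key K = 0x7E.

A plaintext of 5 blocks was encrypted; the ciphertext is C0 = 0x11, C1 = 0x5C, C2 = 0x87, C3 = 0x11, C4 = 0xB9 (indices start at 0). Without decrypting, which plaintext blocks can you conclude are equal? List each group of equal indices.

ECB encrypts each block independently with the same key, so equal ciphertext blocks imply equal plaintext blocks.
C0 = C3 = 0x11, so P0 = P3.

P0 = P3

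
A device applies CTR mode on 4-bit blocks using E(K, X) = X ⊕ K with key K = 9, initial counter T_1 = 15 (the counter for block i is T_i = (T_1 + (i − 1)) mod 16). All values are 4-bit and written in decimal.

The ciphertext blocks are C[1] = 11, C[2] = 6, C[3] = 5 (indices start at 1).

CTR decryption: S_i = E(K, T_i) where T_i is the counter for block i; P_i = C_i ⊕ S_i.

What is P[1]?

P[1]: T = 15, S = E(K, T) = 6; 11 ⊕ 6 = 13.

P[1] = 13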